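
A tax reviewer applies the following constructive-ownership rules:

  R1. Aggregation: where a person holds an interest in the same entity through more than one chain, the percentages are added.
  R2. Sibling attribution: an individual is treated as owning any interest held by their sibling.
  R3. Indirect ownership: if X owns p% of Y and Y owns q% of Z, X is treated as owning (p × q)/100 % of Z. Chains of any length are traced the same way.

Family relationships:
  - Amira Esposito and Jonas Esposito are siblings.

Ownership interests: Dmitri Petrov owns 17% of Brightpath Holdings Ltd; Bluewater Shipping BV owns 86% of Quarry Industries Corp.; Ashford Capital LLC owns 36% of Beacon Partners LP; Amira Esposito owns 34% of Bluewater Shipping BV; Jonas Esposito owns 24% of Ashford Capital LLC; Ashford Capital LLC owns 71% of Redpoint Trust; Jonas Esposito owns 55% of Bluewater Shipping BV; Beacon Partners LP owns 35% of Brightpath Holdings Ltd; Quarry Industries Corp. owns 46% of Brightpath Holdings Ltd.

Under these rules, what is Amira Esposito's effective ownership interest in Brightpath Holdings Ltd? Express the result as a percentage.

By sibling attribution (R2), Amira Esposito is treated as also owning Jonas Esposito's interest in Bluewater Shipping BV, giving 34% + 55% = 89%.
By sibling attribution (R2), Amira Esposito is treated as owning Jonas Esposito's 24% interest in Ashford Capital LLC.
Chain via Bluewater Shipping BV → Quarry Industries Corp. (R3): 89% × 86% × 46% = 35.2084% of Brightpath Holdings Ltd.
Chain via Ashford Capital LLC → Beacon Partners LP (R3): 24% × 36% × 35% = 3.024% of Brightpath Holdings Ltd.
Aggregating (R1): 35.2084% + 3.024% = 38.2324%.

38.2324%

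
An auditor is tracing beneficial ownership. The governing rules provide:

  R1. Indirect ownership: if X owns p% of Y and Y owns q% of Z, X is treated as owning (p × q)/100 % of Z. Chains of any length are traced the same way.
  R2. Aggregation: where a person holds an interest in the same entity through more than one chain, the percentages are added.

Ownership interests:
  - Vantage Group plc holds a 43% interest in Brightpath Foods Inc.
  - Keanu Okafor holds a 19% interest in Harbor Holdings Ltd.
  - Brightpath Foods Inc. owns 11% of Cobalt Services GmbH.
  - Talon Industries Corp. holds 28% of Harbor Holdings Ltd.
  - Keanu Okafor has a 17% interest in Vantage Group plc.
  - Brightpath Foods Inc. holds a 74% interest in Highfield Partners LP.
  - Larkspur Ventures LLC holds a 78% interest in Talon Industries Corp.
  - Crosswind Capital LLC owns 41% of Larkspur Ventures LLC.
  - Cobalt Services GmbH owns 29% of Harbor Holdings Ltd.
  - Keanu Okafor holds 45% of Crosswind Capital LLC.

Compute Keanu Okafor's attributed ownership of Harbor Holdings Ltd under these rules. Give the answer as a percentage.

23.262669%

Chain via Vantage Group plc → Brightpath Foods Inc. → Cobalt Services GmbH (R1): 17% × 43% × 11% × 29% = 0.233189% of Harbor Holdings Ltd.
Chain via Crosswind Capital LLC → Larkspur Ventures LLC → Talon Industries Corp. (R1): 45% × 41% × 78% × 28% = 4.02948% of Harbor Holdings Ltd.
Direct interest in Harbor Holdings Ltd: 19%.
Aggregating (R2): 0.233189% + 4.02948% + 19% = 23.262669%.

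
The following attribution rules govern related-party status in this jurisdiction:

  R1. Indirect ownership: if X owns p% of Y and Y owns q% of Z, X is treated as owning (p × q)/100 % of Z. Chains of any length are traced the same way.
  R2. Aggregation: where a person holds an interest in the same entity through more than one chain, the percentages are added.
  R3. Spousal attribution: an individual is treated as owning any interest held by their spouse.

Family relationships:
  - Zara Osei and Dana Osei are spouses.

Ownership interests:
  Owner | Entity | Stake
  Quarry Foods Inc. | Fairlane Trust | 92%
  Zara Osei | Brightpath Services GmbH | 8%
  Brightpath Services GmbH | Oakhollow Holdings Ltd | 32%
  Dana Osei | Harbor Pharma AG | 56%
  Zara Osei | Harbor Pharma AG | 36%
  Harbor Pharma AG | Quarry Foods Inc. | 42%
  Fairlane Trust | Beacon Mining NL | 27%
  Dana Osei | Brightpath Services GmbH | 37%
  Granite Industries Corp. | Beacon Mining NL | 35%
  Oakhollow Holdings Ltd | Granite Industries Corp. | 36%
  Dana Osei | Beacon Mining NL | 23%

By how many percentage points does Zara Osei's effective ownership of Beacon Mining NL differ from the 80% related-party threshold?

By spousal attribution (R3), Zara Osei is treated as also owning Dana Osei's interest in Harbor Pharma AG, giving 36% + 56% = 92%.
By spousal attribution (R3), Zara Osei is treated as also owning Dana Osei's interest in Brightpath Services GmbH, giving 8% + 37% = 45%.
By spousal attribution (R3), Zara Osei is treated as owning Dana Osei's 23% interest in Beacon Mining NL.
Chain via Harbor Pharma AG → Quarry Foods Inc. → Fairlane Trust (R1): 92% × 42% × 92% × 27% = 9.598176% of Beacon Mining NL.
Chain via Brightpath Services GmbH → Oakhollow Holdings Ltd → Granite Industries Corp. (R1): 45% × 32% × 36% × 35% = 1.8144% of Beacon Mining NL.
Direct interest in Beacon Mining NL: 23%.
Aggregating (R2): 9.598176% + 1.8144% + 23% = 34.412576%.
34.412576% falls short of the 80% threshold by 45.587424 percentage points.

45.587424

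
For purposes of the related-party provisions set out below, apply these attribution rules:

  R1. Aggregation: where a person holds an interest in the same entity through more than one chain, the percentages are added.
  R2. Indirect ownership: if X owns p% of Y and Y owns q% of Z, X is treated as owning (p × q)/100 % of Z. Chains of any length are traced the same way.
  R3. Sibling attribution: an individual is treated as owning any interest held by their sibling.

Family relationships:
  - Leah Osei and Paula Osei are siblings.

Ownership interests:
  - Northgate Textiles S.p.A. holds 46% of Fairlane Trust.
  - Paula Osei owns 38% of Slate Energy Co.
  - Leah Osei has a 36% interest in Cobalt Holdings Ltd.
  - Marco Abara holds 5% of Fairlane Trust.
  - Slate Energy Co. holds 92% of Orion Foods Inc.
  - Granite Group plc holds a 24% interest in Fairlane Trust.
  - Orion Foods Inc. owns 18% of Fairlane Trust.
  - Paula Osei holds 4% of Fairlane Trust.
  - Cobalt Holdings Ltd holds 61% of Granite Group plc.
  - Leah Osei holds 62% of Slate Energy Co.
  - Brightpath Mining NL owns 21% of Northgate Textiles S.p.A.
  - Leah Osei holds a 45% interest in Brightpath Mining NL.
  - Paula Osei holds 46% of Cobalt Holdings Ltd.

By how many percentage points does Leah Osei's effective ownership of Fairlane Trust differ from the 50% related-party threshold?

13.0882

By sibling attribution (R3), Leah Osei is treated as also owning Paula Osei's interest in Slate Energy Co, giving 62% + 38% = 100%.
By sibling attribution (R3), Leah Osei is treated as also owning Paula Osei's interest in Cobalt Holdings Ltd, giving 36% + 46% = 82%.
By sibling attribution (R3), Leah Osei is treated as owning Paula Osei's 4% interest in Fairlane Trust.
Chain via Brightpath Mining NL → Northgate Textiles S.p.A. (R2): 45% × 21% × 46% = 4.347% of Fairlane Trust.
Chain via Slate Energy Co. → Orion Foods Inc. (R2): 100% × 92% × 18% = 16.56% of Fairlane Trust.
Chain via Cobalt Holdings Ltd → Granite Group plc (R2): 82% × 61% × 24% = 12.0048% of Fairlane Trust.
Direct interest in Fairlane Trust: 4%.
Aggregating (R1): 4.347% + 16.56% + 12.0048% + 4% = 36.9118%.
36.9118% falls short of the 50% threshold by 13.0882 percentage points.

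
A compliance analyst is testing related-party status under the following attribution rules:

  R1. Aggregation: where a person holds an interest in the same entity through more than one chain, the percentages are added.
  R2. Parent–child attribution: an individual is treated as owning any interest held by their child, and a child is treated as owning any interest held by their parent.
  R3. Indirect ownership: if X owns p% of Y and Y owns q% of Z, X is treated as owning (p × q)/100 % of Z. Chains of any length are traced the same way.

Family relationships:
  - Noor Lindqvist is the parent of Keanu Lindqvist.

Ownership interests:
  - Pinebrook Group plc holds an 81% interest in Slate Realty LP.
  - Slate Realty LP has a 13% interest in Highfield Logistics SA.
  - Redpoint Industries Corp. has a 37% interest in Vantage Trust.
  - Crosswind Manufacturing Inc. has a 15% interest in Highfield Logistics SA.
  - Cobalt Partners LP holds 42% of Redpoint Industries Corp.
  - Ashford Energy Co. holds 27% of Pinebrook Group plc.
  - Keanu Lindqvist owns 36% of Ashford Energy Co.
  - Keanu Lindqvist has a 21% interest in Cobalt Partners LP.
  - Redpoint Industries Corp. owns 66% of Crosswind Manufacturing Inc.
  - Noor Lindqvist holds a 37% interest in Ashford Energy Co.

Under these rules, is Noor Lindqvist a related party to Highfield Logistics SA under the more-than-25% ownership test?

No

By parent–child attribution (R2), Noor Lindqvist is treated as also owning Keanu Lindqvist's interest in Ashford Energy Co, giving 37% + 36% = 73%.
By parent–child attribution (R2), Noor Lindqvist is treated as owning Keanu Lindqvist's 21% interest in Cobalt Partners LP.
Chain via Ashford Energy Co. → Pinebrook Group plc → Slate Realty LP (R3): 73% × 27% × 81% × 13% = 2.075463% of Highfield Logistics SA.
Chain via Cobalt Partners LP → Redpoint Industries Corp. → Crosswind Manufacturing Inc. (R3): 21% × 42% × 66% × 15% = 0.87318% of Highfield Logistics SA.
Aggregating (R1): 2.075463% + 0.87318% = 2.948643%.
2.948643% does not exceed the 25% threshold, so Noor is not a related party to Highfield Logistics SA.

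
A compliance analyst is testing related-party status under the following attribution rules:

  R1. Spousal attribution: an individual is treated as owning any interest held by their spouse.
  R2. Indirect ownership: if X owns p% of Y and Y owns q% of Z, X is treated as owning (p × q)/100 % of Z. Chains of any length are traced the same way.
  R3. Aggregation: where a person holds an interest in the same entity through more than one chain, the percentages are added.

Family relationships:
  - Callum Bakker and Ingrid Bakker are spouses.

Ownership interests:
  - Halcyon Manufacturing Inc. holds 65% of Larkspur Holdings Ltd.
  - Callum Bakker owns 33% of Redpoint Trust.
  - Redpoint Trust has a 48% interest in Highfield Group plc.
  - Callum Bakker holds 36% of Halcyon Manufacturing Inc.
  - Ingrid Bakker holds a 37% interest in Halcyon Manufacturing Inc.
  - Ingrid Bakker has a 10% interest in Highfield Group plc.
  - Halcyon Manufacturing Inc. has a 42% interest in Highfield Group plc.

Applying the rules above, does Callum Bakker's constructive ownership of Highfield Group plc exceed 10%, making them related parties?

Yes

By spousal attribution (R1), Callum Bakker is treated as also owning Ingrid Bakker's interest in Halcyon Manufacturing Inc, giving 36% + 37% = 73%.
By spousal attribution (R1), Callum Bakker is treated as owning Ingrid Bakker's 10% interest in Highfield Group plc.
Chain via Halcyon Manufacturing Inc. (R2): 73% × 42% = 30.66% of Highfield Group plc.
Chain via Redpoint Trust (R2): 33% × 48% = 15.84% of Highfield Group plc.
Direct interest in Highfield Group plc: 10%.
Aggregating (R3): 30.66% + 15.84% + 10% = 56.5%.
56.5% exceeds the 10% threshold, so Callum is a related party to Highfield Group plc.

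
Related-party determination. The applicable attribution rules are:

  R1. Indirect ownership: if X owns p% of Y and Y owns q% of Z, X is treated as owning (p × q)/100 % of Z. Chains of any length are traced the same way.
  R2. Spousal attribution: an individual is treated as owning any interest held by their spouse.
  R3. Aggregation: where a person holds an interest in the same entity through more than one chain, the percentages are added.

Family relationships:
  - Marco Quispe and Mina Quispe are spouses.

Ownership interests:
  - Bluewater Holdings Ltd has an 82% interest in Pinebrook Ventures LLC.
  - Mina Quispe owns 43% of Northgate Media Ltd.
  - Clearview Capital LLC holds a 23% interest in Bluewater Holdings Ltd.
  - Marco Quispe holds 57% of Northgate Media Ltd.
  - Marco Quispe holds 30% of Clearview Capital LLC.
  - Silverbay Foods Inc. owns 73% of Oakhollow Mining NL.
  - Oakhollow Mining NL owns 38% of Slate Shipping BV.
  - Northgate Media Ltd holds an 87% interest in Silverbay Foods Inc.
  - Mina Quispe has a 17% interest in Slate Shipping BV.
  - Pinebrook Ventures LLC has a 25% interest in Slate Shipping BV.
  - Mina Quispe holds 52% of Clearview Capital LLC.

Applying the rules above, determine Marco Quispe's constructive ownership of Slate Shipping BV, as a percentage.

45.0001%

By spousal attribution (R2), Marco Quispe is treated as also owning Mina Quispe's interest in Clearview Capital LLC, giving 30% + 52% = 82%.
By spousal attribution (R2), Marco Quispe is treated as also owning Mina Quispe's interest in Northgate Media Ltd, giving 57% + 43% = 100%.
By spousal attribution (R2), Marco Quispe is treated as owning Mina Quispe's 17% interest in Slate Shipping BV.
Chain via Clearview Capital LLC → Bluewater Holdings Ltd → Pinebrook Ventures LLC (R1): 82% × 23% × 82% × 25% = 3.8663% of Slate Shipping BV.
Chain via Northgate Media Ltd → Silverbay Foods Inc. → Oakhollow Mining NL (R1): 100% × 87% × 73% × 38% = 24.1338% of Slate Shipping BV.
Direct interest in Slate Shipping BV: 17%.
Aggregating (R3): 3.8663% + 24.1338% + 17% = 45.0001%.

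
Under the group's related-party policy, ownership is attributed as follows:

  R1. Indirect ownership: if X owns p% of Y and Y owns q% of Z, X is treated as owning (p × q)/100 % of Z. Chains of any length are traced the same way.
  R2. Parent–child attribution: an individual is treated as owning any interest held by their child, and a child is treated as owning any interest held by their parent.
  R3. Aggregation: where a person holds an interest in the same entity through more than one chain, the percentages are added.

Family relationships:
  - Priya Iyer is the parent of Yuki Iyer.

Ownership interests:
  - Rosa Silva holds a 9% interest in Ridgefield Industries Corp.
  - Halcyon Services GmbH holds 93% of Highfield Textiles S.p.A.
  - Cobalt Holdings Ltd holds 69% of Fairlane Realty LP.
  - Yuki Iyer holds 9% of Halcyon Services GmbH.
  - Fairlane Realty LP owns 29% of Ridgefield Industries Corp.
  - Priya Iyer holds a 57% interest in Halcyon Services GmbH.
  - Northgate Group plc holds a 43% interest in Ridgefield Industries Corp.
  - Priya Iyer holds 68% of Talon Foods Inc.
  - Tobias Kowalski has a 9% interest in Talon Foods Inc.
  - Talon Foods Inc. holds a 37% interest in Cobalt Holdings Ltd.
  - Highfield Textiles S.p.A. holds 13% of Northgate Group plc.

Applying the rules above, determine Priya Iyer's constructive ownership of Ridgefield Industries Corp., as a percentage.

8.465658%

By parent–child attribution (R2), Priya Iyer is treated as also owning Yuki Iyer's interest in Halcyon Services GmbH, giving 57% + 9% = 66%.
Chain via Talon Foods Inc. → Cobalt Holdings Ltd → Fairlane Realty LP (R1): 68% × 37% × 69% × 29% = 5.034516% of Ridgefield Industries Corp.
Chain via Halcyon Services GmbH → Highfield Textiles S.p.A. → Northgate Group plc (R1): 66% × 93% × 13% × 43% = 3.431142% of Ridgefield Industries Corp.
Aggregating (R3): 5.034516% + 3.431142% = 8.465658%.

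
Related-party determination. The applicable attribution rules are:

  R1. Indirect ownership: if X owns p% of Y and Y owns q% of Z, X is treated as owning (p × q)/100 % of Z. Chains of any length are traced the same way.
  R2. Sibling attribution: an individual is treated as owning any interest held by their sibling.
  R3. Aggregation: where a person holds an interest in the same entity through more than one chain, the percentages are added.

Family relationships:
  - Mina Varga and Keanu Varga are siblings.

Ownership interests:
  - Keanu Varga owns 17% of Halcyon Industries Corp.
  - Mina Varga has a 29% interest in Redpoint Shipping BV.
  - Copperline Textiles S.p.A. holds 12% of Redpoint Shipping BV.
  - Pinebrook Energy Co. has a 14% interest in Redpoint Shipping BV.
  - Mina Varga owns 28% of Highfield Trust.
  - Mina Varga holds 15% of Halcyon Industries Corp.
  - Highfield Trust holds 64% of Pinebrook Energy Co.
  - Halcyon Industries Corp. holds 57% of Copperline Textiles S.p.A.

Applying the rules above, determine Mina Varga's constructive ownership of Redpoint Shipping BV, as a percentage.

33.6976%

By sibling attribution (R2), Mina Varga is treated as also owning Keanu Varga's interest in Halcyon Industries Corp, giving 15% + 17% = 32%.
Chain via Halcyon Industries Corp. → Copperline Textiles S.p.A. (R1): 32% × 57% × 12% = 2.1888% of Redpoint Shipping BV.
Chain via Highfield Trust → Pinebrook Energy Co. (R1): 28% × 64% × 14% = 2.5088% of Redpoint Shipping BV.
Direct interest in Redpoint Shipping BV: 29%.
Aggregating (R3): 2.1888% + 2.5088% + 29% = 33.6976%.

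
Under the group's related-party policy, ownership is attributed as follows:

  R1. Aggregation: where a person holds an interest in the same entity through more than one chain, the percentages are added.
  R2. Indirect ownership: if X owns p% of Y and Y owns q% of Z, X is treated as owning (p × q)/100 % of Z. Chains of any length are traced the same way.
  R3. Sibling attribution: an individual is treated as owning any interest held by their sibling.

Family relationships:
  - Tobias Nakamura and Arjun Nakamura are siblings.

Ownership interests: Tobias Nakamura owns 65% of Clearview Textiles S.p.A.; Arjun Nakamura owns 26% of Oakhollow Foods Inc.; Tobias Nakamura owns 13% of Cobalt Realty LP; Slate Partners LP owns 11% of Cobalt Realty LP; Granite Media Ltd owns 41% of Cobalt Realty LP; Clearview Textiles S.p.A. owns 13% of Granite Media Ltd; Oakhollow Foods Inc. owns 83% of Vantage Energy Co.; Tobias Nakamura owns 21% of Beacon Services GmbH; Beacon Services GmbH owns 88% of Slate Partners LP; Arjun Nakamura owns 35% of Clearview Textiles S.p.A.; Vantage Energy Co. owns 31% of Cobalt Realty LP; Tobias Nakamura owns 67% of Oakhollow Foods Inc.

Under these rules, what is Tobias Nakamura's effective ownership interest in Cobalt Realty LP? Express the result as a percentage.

44.2917%

By sibling attribution (R3), Tobias Nakamura is treated as also owning Arjun Nakamura's interest in Clearview Textiles S.p.A, giving 65% + 35% = 100%.
By sibling attribution (R3), Tobias Nakamura is treated as also owning Arjun Nakamura's interest in Oakhollow Foods Inc, giving 67% + 26% = 93%.
Chain via Clearview Textiles S.p.A. → Granite Media Ltd (R2): 100% × 13% × 41% = 5.33% of Cobalt Realty LP.
Chain via Beacon Services GmbH → Slate Partners LP (R2): 21% × 88% × 11% = 2.0328% of Cobalt Realty LP.
Chain via Oakhollow Foods Inc. → Vantage Energy Co. (R2): 93% × 83% × 31% = 23.9289% of Cobalt Realty LP.
Direct interest in Cobalt Realty LP: 13%.
Aggregating (R1): 5.33% + 2.0328% + 23.9289% + 13% = 44.2917%.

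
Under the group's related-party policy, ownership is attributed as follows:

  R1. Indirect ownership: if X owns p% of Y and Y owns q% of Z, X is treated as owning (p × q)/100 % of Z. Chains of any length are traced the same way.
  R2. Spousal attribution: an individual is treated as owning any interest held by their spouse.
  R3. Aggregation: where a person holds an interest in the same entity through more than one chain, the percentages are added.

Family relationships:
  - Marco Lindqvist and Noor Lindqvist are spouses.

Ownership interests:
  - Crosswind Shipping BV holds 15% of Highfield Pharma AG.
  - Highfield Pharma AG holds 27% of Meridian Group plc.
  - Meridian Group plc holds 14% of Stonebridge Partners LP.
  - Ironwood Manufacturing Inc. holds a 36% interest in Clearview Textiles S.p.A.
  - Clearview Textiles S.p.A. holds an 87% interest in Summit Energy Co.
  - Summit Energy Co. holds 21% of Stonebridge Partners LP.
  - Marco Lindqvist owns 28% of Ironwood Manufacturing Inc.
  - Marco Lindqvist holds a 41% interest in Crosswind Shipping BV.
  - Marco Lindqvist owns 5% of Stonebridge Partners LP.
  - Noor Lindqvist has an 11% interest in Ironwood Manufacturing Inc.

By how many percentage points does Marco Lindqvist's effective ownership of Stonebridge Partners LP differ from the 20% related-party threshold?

12.202422

By spousal attribution (R2), Marco Lindqvist is treated as also owning Noor Lindqvist's interest in Ironwood Manufacturing Inc, giving 28% + 11% = 39%.
Chain via Ironwood Manufacturing Inc. → Clearview Textiles S.p.A. → Summit Energy Co. (R1): 39% × 36% × 87% × 21% = 2.565108% of Stonebridge Partners LP.
Chain via Crosswind Shipping BV → Highfield Pharma AG → Meridian Group plc (R1): 41% × 15% × 27% × 14% = 0.23247% of Stonebridge Partners LP.
Direct interest in Stonebridge Partners LP: 5%.
Aggregating (R3): 2.565108% + 0.23247% + 5% = 7.797578%.
7.797578% falls short of the 20% threshold by 12.202422 percentage points.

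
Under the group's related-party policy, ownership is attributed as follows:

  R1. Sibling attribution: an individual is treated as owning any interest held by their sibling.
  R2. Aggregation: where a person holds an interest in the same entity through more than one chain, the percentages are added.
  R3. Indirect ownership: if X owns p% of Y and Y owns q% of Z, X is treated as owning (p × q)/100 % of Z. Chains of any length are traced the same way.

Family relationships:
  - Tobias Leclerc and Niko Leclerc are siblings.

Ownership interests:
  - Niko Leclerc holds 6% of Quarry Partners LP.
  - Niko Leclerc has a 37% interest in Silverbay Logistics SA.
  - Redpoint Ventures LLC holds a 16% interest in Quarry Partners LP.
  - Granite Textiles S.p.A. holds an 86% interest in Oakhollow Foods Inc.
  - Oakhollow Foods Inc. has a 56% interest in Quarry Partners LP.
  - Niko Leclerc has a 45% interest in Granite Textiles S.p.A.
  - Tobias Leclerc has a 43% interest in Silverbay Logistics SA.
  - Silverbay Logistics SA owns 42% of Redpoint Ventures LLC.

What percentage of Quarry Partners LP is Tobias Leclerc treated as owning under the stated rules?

33.048%

By sibling attribution (R1), Tobias Leclerc is treated as also owning Niko Leclerc's interest in Silverbay Logistics SA, giving 43% + 37% = 80%.
By sibling attribution (R1), Tobias Leclerc is treated as owning Niko Leclerc's 45% interest in Granite Textiles S.p.A.
By sibling attribution (R1), Tobias Leclerc is treated as owning Niko Leclerc's 6% interest in Quarry Partners LP.
Chain via Silverbay Logistics SA → Redpoint Ventures LLC (R3): 80% × 42% × 16% = 5.376% of Quarry Partners LP.
Chain via Granite Textiles S.p.A. → Oakhollow Foods Inc. (R3): 45% × 86% × 56% = 21.672% of Quarry Partners LP.
Direct interest in Quarry Partners LP: 6%.
Aggregating (R2): 5.376% + 21.672% + 6% = 33.048%.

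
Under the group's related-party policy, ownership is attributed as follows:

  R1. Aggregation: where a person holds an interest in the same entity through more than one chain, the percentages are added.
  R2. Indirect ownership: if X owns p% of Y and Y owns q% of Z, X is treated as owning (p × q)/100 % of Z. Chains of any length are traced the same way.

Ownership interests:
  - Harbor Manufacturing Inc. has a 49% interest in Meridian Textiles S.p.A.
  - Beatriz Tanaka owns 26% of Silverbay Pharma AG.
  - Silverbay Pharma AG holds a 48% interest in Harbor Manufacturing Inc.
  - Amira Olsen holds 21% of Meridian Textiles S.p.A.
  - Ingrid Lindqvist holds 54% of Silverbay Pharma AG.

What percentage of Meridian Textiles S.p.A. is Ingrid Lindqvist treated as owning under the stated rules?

12.7008%

Chain via Silverbay Pharma AG → Harbor Manufacturing Inc. (R2): 54% × 48% × 49% = 12.7008% of Meridian Textiles S.p.A.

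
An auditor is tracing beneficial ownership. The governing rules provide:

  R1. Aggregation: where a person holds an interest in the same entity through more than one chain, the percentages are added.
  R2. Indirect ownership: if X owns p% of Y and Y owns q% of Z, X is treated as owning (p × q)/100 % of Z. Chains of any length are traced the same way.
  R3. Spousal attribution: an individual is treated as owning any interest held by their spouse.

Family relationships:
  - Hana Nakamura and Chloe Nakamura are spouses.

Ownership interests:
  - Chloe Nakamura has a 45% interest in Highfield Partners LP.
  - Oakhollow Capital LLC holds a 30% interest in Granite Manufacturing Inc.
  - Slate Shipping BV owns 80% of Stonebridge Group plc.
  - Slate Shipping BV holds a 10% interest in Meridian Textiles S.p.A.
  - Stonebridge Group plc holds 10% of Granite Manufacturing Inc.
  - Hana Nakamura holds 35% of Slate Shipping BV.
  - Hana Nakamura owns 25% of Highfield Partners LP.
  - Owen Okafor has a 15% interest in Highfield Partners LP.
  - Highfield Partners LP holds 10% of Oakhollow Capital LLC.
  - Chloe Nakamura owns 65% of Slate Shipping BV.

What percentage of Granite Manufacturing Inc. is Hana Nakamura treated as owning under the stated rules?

10.1%

By spousal attribution (R3), Hana Nakamura is treated as also owning Chloe Nakamura's interest in Slate Shipping BV, giving 35% + 65% = 100%.
By spousal attribution (R3), Hana Nakamura is treated as also owning Chloe Nakamura's interest in Highfield Partners LP, giving 25% + 45% = 70%.
Chain via Slate Shipping BV → Stonebridge Group plc (R2): 100% × 80% × 10% = 8% of Granite Manufacturing Inc.
Chain via Highfield Partners LP → Oakhollow Capital LLC (R2): 70% × 10% × 30% = 2.1% of Granite Manufacturing Inc.
Aggregating (R1): 8% + 2.1% = 10.1%.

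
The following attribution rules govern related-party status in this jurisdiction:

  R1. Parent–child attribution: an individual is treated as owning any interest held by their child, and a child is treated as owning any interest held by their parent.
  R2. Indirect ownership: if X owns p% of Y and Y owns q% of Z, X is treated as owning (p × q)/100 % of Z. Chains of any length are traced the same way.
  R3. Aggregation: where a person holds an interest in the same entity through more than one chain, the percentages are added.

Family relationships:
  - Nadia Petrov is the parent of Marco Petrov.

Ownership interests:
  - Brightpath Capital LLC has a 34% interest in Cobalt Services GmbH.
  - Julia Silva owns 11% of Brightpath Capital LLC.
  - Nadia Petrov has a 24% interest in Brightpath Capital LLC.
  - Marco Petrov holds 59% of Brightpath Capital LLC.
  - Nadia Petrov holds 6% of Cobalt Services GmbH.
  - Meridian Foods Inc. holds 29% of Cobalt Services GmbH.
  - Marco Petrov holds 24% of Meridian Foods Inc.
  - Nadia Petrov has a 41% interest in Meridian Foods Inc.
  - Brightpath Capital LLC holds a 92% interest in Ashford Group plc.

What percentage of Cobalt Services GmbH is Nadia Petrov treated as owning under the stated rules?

By parent–child attribution (R1), Nadia Petrov is treated as also owning Marco Petrov's interest in Brightpath Capital LLC, giving 24% + 59% = 83%.
By parent–child attribution (R1), Nadia Petrov is treated as also owning Marco Petrov's interest in Meridian Foods Inc, giving 41% + 24% = 65%.
Chain via Brightpath Capital LLC (R2): 83% × 34% = 28.22% of Cobalt Services GmbH.
Chain via Meridian Foods Inc. (R2): 65% × 29% = 18.85% of Cobalt Services GmbH.
Direct interest in Cobalt Services GmbH: 6%.
Aggregating (R3): 28.22% + 18.85% + 6% = 53.07%.

53.07%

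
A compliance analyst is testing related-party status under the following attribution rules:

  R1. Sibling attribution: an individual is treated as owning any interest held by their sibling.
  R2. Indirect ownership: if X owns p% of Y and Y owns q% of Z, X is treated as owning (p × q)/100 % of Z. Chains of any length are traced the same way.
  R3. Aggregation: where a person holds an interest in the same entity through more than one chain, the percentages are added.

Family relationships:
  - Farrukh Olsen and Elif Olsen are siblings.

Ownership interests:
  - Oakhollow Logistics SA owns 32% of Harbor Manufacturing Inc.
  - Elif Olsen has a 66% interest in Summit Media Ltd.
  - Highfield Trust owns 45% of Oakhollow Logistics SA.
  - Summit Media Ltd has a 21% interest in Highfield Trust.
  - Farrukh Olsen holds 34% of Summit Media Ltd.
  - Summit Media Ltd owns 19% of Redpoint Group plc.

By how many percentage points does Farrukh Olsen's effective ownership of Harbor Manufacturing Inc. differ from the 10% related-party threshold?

By sibling attribution (R1), Farrukh Olsen is treated as also owning Elif Olsen's interest in Summit Media Ltd, giving 34% + 66% = 100%.
Chain via Summit Media Ltd → Highfield Trust → Oakhollow Logistics SA (R2): 100% × 21% × 45% × 32% = 3.024% of Harbor Manufacturing Inc.
3.024% falls short of the 10% threshold by 6.976 percentage points.

6.976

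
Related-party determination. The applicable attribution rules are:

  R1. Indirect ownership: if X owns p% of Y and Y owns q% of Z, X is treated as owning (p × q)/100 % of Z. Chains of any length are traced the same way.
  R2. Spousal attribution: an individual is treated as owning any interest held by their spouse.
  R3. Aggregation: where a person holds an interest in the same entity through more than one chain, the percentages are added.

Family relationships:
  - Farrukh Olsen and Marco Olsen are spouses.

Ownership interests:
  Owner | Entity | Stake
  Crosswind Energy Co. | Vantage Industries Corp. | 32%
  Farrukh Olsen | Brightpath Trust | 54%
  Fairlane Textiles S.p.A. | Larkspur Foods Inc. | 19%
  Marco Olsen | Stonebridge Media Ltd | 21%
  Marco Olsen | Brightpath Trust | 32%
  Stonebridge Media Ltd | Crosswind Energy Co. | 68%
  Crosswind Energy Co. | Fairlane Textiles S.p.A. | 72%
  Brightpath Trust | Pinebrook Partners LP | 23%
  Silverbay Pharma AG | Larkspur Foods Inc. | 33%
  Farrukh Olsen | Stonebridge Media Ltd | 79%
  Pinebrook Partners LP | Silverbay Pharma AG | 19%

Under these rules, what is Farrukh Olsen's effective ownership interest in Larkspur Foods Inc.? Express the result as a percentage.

10.542606%

By spousal attribution (R2), Farrukh Olsen is treated as also owning Marco Olsen's interest in Brightpath Trust, giving 54% + 32% = 86%.
By spousal attribution (R2), Farrukh Olsen is treated as also owning Marco Olsen's interest in Stonebridge Media Ltd, giving 79% + 21% = 100%.
Chain via Brightpath Trust → Pinebrook Partners LP → Silverbay Pharma AG (R1): 86% × 23% × 19% × 33% = 1.240206% of Larkspur Foods Inc.
Chain via Stonebridge Media Ltd → Crosswind Energy Co. → Fairlane Textiles S.p.A. (R1): 100% × 68% × 72% × 19% = 9.3024% of Larkspur Foods Inc.
Aggregating (R3): 1.240206% + 9.3024% = 10.542606%.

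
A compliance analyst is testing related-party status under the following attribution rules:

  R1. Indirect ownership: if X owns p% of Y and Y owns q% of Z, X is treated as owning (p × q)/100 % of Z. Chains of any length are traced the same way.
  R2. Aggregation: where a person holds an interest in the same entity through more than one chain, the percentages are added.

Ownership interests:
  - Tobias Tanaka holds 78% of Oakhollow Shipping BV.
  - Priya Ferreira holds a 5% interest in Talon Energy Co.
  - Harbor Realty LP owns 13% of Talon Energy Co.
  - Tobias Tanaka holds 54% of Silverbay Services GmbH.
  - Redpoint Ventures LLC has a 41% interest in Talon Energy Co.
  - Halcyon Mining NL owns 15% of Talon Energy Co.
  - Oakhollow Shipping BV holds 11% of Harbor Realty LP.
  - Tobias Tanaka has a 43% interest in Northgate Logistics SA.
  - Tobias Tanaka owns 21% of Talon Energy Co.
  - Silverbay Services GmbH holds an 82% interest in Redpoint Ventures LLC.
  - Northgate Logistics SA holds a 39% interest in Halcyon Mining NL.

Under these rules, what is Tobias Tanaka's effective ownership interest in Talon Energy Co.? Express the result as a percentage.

42.7857%

Chain via Oakhollow Shipping BV → Harbor Realty LP (R1): 78% × 11% × 13% = 1.1154% of Talon Energy Co.
Chain via Silverbay Services GmbH → Redpoint Ventures LLC (R1): 54% × 82% × 41% = 18.1548% of Talon Energy Co.
Chain via Northgate Logistics SA → Halcyon Mining NL (R1): 43% × 39% × 15% = 2.5155% of Talon Energy Co.
Direct interest in Talon Energy Co: 21%.
Aggregating (R2): 1.1154% + 18.1548% + 2.5155% + 21% = 42.7857%.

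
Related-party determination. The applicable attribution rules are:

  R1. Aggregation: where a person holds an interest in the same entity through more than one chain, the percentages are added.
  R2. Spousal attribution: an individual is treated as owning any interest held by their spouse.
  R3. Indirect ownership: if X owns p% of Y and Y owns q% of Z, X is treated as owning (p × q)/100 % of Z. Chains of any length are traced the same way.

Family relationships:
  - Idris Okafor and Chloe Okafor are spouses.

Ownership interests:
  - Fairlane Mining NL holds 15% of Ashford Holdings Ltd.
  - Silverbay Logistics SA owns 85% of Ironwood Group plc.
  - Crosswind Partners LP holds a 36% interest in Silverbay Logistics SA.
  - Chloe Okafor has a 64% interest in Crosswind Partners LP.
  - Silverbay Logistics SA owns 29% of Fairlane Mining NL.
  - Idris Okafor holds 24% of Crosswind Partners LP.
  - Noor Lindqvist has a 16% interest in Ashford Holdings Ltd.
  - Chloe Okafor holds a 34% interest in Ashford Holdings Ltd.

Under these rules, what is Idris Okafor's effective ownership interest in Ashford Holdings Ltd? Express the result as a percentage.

By spousal attribution (R2), Idris Okafor is treated as also owning Chloe Okafor's interest in Crosswind Partners LP, giving 24% + 64% = 88%.
By spousal attribution (R2), Idris Okafor is treated as owning Chloe Okafor's 34% interest in Ashford Holdings Ltd.
Chain via Crosswind Partners LP → Silverbay Logistics SA → Fairlane Mining NL (R3): 88% × 36% × 29% × 15% = 1.37808% of Ashford Holdings Ltd.
Direct interest in Ashford Holdings Ltd: 34%.
Aggregating (R1): 1.37808% + 34% = 35.37808%.

35.37808%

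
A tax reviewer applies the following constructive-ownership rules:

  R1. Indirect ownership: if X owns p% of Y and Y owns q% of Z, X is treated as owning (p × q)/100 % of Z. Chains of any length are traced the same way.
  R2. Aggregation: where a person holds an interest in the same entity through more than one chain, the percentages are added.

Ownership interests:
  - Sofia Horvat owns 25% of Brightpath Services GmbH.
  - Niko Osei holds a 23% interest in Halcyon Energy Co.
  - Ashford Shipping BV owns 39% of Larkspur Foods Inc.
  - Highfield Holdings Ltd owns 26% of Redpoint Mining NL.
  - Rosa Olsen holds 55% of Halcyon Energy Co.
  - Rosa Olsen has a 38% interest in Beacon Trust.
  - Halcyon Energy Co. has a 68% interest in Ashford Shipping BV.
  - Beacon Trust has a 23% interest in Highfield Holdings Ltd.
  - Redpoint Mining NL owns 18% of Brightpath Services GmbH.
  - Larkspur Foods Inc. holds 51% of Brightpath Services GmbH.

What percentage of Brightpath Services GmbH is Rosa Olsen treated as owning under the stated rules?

7.847892%

Chain via Halcyon Energy Co. → Ashford Shipping BV → Larkspur Foods Inc. (R1): 55% × 68% × 39% × 51% = 7.43886% of Brightpath Services GmbH.
Chain via Beacon Trust → Highfield Holdings Ltd → Redpoint Mining NL (R1): 38% × 23% × 26% × 18% = 0.409032% of Brightpath Services GmbH.
Aggregating (R2): 7.43886% + 0.409032% = 7.847892%.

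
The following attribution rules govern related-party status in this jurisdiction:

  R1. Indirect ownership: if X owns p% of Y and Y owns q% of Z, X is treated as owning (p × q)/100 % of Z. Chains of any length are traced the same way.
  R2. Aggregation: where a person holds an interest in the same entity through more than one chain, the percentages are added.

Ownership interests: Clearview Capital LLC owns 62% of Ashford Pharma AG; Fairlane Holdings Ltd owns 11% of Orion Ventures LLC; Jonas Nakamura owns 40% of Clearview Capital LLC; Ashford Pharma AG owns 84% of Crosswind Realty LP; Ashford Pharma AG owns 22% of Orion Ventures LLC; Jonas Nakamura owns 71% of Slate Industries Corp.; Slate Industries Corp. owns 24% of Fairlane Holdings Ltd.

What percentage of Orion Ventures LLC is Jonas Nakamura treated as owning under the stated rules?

7.3304%

Chain via Clearview Capital LLC → Ashford Pharma AG (R1): 40% × 62% × 22% = 5.456% of Orion Ventures LLC.
Chain via Slate Industries Corp. → Fairlane Holdings Ltd (R1): 71% × 24% × 11% = 1.8744% of Orion Ventures LLC.
Aggregating (R2): 5.456% + 1.8744% = 7.3304%.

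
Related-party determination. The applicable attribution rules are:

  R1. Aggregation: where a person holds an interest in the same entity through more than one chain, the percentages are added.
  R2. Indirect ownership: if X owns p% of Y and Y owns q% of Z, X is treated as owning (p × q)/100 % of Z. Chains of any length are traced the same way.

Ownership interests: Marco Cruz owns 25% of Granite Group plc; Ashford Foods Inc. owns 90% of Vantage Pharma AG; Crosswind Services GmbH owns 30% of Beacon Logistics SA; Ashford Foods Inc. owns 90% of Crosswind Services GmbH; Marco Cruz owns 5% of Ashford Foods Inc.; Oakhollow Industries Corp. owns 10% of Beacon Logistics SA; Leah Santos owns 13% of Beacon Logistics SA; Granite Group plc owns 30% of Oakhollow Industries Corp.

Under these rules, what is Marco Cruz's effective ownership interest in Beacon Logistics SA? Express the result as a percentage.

2.1%

Chain via Granite Group plc → Oakhollow Industries Corp. (R2): 25% × 30% × 10% = 0.75% of Beacon Logistics SA.
Chain via Ashford Foods Inc. → Crosswind Services GmbH (R2): 5% × 90% × 30% = 1.35% of Beacon Logistics SA.
Aggregating (R1): 0.75% + 1.35% = 2.1%.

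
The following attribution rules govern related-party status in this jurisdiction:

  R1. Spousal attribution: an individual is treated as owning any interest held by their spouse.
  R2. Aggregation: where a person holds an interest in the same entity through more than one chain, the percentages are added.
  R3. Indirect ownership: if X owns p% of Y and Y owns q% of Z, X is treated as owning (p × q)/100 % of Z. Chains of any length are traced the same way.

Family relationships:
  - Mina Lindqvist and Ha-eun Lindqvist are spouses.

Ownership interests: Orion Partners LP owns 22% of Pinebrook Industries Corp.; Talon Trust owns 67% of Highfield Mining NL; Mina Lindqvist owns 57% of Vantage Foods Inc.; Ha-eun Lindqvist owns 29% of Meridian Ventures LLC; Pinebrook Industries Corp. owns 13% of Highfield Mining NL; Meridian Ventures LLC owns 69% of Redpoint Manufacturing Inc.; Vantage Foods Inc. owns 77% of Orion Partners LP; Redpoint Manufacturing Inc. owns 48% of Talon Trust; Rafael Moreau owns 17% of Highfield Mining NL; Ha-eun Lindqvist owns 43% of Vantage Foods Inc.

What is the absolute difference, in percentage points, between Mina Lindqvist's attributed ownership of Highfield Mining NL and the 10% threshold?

1.362584

By spousal attribution (R1), Mina Lindqvist is treated as also owning Ha-eun Lindqvist's interest in Vantage Foods Inc, giving 57% + 43% = 100%.
By spousal attribution (R1), Mina Lindqvist is treated as owning Ha-eun Lindqvist's 29% interest in Meridian Ventures LLC.
Chain via Vantage Foods Inc. → Orion Partners LP → Pinebrook Industries Corp. (R3): 100% × 77% × 22% × 13% = 2.2022% of Highfield Mining NL.
Chain via Meridian Ventures LLC → Redpoint Manufacturing Inc. → Talon Trust (R3): 29% × 69% × 48% × 67% = 6.435216% of Highfield Mining NL.
Aggregating (R2): 2.2022% + 6.435216% = 8.637416%.
8.637416% falls short of the 10% threshold by 1.362584 percentage points.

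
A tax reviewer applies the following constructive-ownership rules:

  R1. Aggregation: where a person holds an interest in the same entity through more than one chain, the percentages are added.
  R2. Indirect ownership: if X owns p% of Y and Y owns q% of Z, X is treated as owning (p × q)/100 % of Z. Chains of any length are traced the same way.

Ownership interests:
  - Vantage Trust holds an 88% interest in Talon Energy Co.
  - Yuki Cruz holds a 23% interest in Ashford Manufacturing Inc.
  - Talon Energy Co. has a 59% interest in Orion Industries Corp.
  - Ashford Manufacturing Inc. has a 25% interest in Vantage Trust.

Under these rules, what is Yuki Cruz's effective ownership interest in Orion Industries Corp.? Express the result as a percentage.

2.9854%

Chain via Ashford Manufacturing Inc. → Vantage Trust → Talon Energy Co. (R2): 23% × 25% × 88% × 59% = 2.9854% of Orion Industries Corp.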